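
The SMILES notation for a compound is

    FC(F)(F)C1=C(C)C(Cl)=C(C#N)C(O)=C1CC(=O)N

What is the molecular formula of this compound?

C11H8ClF3N2O2

Walk through each heavy atom and fill implicit hydrogens from standard valence (C 4, N 3, O 2, S 2, halogen 1):
  atom 1: F (halogen, monovalent) → 0 H
  atom 2: C, bond orders sum to 4 (valence 4) → 0 H
  atom 3: F (halogen, monovalent) → 0 H
  atom 4: F (halogen, monovalent) → 0 H
  atom 5: C, bond orders sum to 4 (valence 4) → 0 H
  atom 6: C, bond orders sum to 4 (valence 4) → 0 H
  atom 7: C, bond orders sum to 1 (valence 4) → 3 H
  atom 8: C, bond orders sum to 4 (valence 4) → 0 H
  atom 9: Cl (halogen, monovalent) → 0 H
  atom 10: C, bond orders sum to 4 (valence 4) → 0 H
  atom 11: C, bond orders sum to 4 (valence 4) → 0 H
  atom 12: N, bond orders sum to 3 (valence 3) → 0 H
  atom 13: C, bond orders sum to 4 (valence 4) → 0 H
  atom 14: O, bond orders sum to 1 (valence 2) → 1 H
  atom 15: C, bond orders sum to 4 (valence 4) → 0 H
  atom 16: C, bond orders sum to 2 (valence 4) → 2 H
  atom 17: C, bond orders sum to 4 (valence 4) → 0 H
  atom 18: O, bond orders sum to 2 (valence 2) → 0 H
  atom 19: N, bond orders sum to 1 (valence 3) → 2 H
Totals → C:11, H:8, Cl:1, F:3, N:2, O:2.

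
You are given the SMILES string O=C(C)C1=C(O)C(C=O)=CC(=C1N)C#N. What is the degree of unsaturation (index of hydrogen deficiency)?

8

Molecular formula: C10H8N2O3.
DoU = (2C + 2 + N − H − X) / 2, where X is the halogen count and O/S are ignored.
    = (2·10 + 2 + 2 − 8 − 0) / 2 = 16 / 2 = 8.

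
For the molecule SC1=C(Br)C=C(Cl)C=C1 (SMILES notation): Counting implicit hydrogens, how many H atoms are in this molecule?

Walk through each heavy atom and fill implicit hydrogens from standard valence (C 4, N 3, O 2, S 2, halogen 1):
  atom 1: S, bond orders sum to 1 (valence 2) → 1 H
  atom 2: C, bond orders sum to 4 (valence 4) → 0 H
  atom 3: C, bond orders sum to 4 (valence 4) → 0 H
  atom 4: Br (halogen, monovalent) → 0 H
  atom 5: C, bond orders sum to 3 (valence 4) → 1 H
  atom 6: C, bond orders sum to 4 (valence 4) → 0 H
  atom 7: Cl (halogen, monovalent) → 0 H
  atom 8: C, bond orders sum to 3 (valence 4) → 1 H
  atom 9: C, bond orders sum to 3 (valence 4) → 1 H
Total hydrogens: 4.

4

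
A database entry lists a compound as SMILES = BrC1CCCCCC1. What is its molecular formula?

Walk through each heavy atom and fill implicit hydrogens from standard valence (C 4, N 3, O 2, S 2, halogen 1):
  atom 1: Br (halogen, monovalent) → 0 H
  atom 2: C, bond orders sum to 3 (valence 4) → 1 H
  atom 3: C, bond orders sum to 2 (valence 4) → 2 H
  atom 4: C, bond orders sum to 2 (valence 4) → 2 H
  atom 5: C, bond orders sum to 2 (valence 4) → 2 H
  atom 6: C, bond orders sum to 2 (valence 4) → 2 H
  atom 7: C, bond orders sum to 2 (valence 4) → 2 H
  atom 8: C, bond orders sum to 2 (valence 4) → 2 H
Totals → C:7, H:13, Br:1.
In Hill order: C7H13Br.

C7H13Br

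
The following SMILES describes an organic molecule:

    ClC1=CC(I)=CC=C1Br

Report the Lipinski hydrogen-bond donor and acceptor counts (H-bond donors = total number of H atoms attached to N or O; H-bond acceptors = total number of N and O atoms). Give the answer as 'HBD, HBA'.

Donors: find every N or O and count the H atoms it carries.
  (no N or O atoms present)
Lipinski HBD = 0.
Acceptors: N atoms = 0, O atoms = 0 → HBA = 0.

0, 0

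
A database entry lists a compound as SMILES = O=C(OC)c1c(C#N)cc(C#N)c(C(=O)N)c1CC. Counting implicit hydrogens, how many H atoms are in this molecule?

11

Walk through each heavy atom and fill implicit hydrogens from standard valence (C 4, N 3, O 2, S 2, halogen 1); for lowercase aromatic atoms, an aromatic c carries 1 H when it has two neighbours and 0 H with three, and aromatic n carries 0 H:
  atom 1: O, bond orders sum to 2 (valence 2) → 0 H
  atom 2: C, bond orders sum to 4 (valence 4) → 0 H
  atom 3: O, bond orders sum to 2 (valence 2) → 0 H
  atom 4: C, bond orders sum to 1 (valence 4) → 3 H
  atom 5: aromatic c, 3 neighbours → 0 H
  atom 6: aromatic c, 3 neighbours → 0 H
  atom 7: C, bond orders sum to 4 (valence 4) → 0 H
  atom 8: N, bond orders sum to 3 (valence 3) → 0 H
  atom 9: aromatic c, 2 neighbours → 1 H
  atom 10: aromatic c, 3 neighbours → 0 H
  atom 11: C, bond orders sum to 4 (valence 4) → 0 H
  atom 12: N, bond orders sum to 3 (valence 3) → 0 H
  atom 13: aromatic c, 3 neighbours → 0 H
  atom 14: C, bond orders sum to 4 (valence 4) → 0 H
  atom 15: O, bond orders sum to 2 (valence 2) → 0 H
  atom 16: N, bond orders sum to 1 (valence 3) → 2 H
  atom 17: aromatic c, 3 neighbours → 0 H
  atom 18: C, bond orders sum to 2 (valence 4) → 2 H
  atom 19: C, bond orders sum to 1 (valence 4) → 3 H
Total hydrogens: 11.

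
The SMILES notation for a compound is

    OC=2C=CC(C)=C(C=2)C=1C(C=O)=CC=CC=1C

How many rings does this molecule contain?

2

In SMILES, each pair of matching ring-closure digits denotes one ring-closing bond; the number of such bonds equals the number of independent rings.
Ring-closure bonds here: 2.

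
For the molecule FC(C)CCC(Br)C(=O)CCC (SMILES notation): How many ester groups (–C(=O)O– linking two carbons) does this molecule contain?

Scan the SMILES for the ester motif — none present.
Groups that are present: 1 ketone.

0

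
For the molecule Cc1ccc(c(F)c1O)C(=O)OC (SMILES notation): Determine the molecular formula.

Walk through each heavy atom and fill implicit hydrogens from standard valence (C 4, N 3, O 2, S 2, halogen 1); for lowercase aromatic atoms, an aromatic c carries 1 H when it has two neighbours and 0 H with three, and aromatic n carries 0 H:
  atom 1: C, bond orders sum to 1 (valence 4) → 3 H
  atom 2: aromatic c, 3 neighbours → 0 H
  atom 3: aromatic c, 2 neighbours → 1 H
  atom 4: aromatic c, 2 neighbours → 1 H
  atom 5: aromatic c, 3 neighbours → 0 H
  atom 6: aromatic c, 3 neighbours → 0 H
  atom 7: F (halogen, monovalent) → 0 H
  atom 8: aromatic c, 3 neighbours → 0 H
  atom 9: O, bond orders sum to 1 (valence 2) → 1 H
  atom 10: C, bond orders sum to 4 (valence 4) → 0 H
  atom 11: O, bond orders sum to 2 (valence 2) → 0 H
  atom 12: O, bond orders sum to 2 (valence 2) → 0 H
  atom 13: C, bond orders sum to 1 (valence 4) → 3 H
Totals → C:9, H:9, F:1, O:3.
In Hill order: C9H9FO3.

C9H9FO3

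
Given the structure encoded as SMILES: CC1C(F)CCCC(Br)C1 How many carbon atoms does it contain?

Count every carbon token in the SMILES (each C, including those in ring-closure positions and inside branches).
Carbon count: 8.

8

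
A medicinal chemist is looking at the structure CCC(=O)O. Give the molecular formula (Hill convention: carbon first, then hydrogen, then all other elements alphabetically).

C3H6O2

Walk through each heavy atom and fill implicit hydrogens from standard valence (C 4, N 3, O 2, S 2, halogen 1):
  atom 1: C, bond orders sum to 1 (valence 4) → 3 H
  atom 2: C, bond orders sum to 2 (valence 4) → 2 H
  atom 3: C, bond orders sum to 4 (valence 4) → 0 H
  atom 4: O, bond orders sum to 2 (valence 2) → 0 H
  atom 5: O, bond orders sum to 1 (valence 2) → 1 H
Totals → C:3, H:6, O:2.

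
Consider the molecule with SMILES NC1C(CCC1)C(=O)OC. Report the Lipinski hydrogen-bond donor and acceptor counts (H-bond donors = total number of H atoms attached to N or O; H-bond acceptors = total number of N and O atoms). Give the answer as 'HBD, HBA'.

2, 3

Donors: find every N or O and count the H atoms it carries.
  atom 1 (N): bond orders sum to 1 → 2 H
  atom 8 (O): bond orders sum to 2 → 0 H
  atom 9 (O): bond orders sum to 2 → 0 H
Lipinski HBD = 2.
Acceptors: N atoms = 1, O atoms = 2 → HBA = 3.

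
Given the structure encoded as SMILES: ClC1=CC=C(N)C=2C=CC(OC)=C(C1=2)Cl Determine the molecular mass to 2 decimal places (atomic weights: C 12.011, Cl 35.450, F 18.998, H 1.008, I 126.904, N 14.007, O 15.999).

242.10 g/mol

First, the molecular formula is C11H9Cl2NO (counting implicit H from valence).
  C: 11 × 12.011 = 132.121
  Cl: 2 × 35.450 = 70.900
  H: 9 × 1.008 = 9.072
  N: 1 × 14.007 = 14.007
  O: 1 × 15.999 = 15.999
Sum: 11×12.011 + 2×35.450 + 9×1.008 + 1×14.007 + 1×15.999 = 242.099 → 242.10 g/mol.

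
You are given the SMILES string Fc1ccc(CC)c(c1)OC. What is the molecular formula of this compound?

Walk through each heavy atom and fill implicit hydrogens from standard valence (C 4, N 3, O 2, S 2, halogen 1); for lowercase aromatic atoms, an aromatic c carries 1 H when it has two neighbours and 0 H with three, and aromatic n carries 0 H:
  atom 1: F (halogen, monovalent) → 0 H
  atom 2: aromatic c, 3 neighbours → 0 H
  atom 3: aromatic c, 2 neighbours → 1 H
  atom 4: aromatic c, 2 neighbours → 1 H
  atom 5: aromatic c, 3 neighbours → 0 H
  atom 6: C, bond orders sum to 2 (valence 4) → 2 H
  atom 7: C, bond orders sum to 1 (valence 4) → 3 H
  atom 8: aromatic c, 3 neighbours → 0 H
  atom 9: aromatic c, 2 neighbours → 1 H
  atom 10: O, bond orders sum to 2 (valence 2) → 0 H
  atom 11: C, bond orders sum to 1 (valence 4) → 3 H
Totals → C:9, H:11, F:1, O:1.
In Hill order: C9H11FO.

C9H11FO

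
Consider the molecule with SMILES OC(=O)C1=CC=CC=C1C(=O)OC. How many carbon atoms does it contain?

Count every carbon token in the SMILES (each C, including those in ring-closure positions and inside branches).
Carbon count: 9.

9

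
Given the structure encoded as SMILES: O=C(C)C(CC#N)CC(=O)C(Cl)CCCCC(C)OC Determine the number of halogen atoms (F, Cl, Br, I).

1

Halogen atoms appear at heavy-atom position 12 (1×Cl).
Other groups present: 1 ether, 2 ketone, 1 nitrile.
Halogen count: 1.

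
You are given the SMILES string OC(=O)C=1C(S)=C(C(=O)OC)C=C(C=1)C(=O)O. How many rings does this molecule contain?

In SMILES, each pair of matching ring-closure digits denotes one ring-closing bond; the number of such bonds equals the number of independent rings.
Ring-closure bonds here: 1.

1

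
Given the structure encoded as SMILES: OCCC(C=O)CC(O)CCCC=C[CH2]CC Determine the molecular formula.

C14H26O3

Walk through each heavy atom and fill implicit hydrogens from standard valence (C 4, N 3, O 2, S 2, halogen 1):
  atom 1: O, bond orders sum to 1 (valence 2) → 1 H
  atom 2: C, bond orders sum to 2 (valence 4) → 2 H
  atom 3: C, bond orders sum to 2 (valence 4) → 2 H
  atom 4: C, bond orders sum to 3 (valence 4) → 1 H
  atom 5: C, bond orders sum to 3 (valence 4) → 1 H
  atom 6: O, bond orders sum to 2 (valence 2) → 0 H
  atom 7: C, bond orders sum to 2 (valence 4) → 2 H
  atom 8: C, bond orders sum to 3 (valence 4) → 1 H
  atom 9: O, bond orders sum to 1 (valence 2) → 1 H
  atom 10: C, bond orders sum to 2 (valence 4) → 2 H
  atom 11: C, bond orders sum to 2 (valence 4) → 2 H
  atom 12: C, bond orders sum to 2 (valence 4) → 2 H
  atom 13: C, bond orders sum to 3 (valence 4) → 1 H
  atom 14: C, bond orders sum to 3 (valence 4) → 1 H
  atom 15: C with explicit H count 2
  atom 16: C, bond orders sum to 2 (valence 4) → 2 H
  atom 17: C, bond orders sum to 1 (valence 4) → 3 H
Totals → C:14, H:26, O:3.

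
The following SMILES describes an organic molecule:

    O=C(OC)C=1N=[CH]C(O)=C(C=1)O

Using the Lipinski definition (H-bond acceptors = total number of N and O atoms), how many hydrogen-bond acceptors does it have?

N atoms: 1; O atoms: 4.
Lipinski HBA = 1 + 4 = 5.

5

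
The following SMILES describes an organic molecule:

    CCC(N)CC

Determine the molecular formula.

Walk through each heavy atom and fill implicit hydrogens from standard valence (C 4, N 3, O 2, S 2, halogen 1):
  atom 1: C, bond orders sum to 1 (valence 4) → 3 H
  atom 2: C, bond orders sum to 2 (valence 4) → 2 H
  atom 3: C, bond orders sum to 3 (valence 4) → 1 H
  atom 4: N, bond orders sum to 1 (valence 3) → 2 H
  atom 5: C, bond orders sum to 2 (valence 4) → 2 H
  atom 6: C, bond orders sum to 1 (valence 4) → 3 H
Totals → C:5, H:13, N:1.

C5H13N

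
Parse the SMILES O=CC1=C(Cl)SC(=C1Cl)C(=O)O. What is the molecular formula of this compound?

C6H2Cl2O3S

Walk through each heavy atom and fill implicit hydrogens from standard valence (C 4, N 3, O 2, S 2, halogen 1):
  atom 1: O, bond orders sum to 2 (valence 2) → 0 H
  atom 2: C, bond orders sum to 3 (valence 4) → 1 H
  atom 3: C, bond orders sum to 4 (valence 4) → 0 H
  atom 4: C, bond orders sum to 4 (valence 4) → 0 H
  atom 5: Cl (halogen, monovalent) → 0 H
  atom 6: S, bond orders sum to 2 (valence 2) → 0 H
  atom 7: C, bond orders sum to 4 (valence 4) → 0 H
  atom 8: C, bond orders sum to 4 (valence 4) → 0 H
  atom 9: Cl (halogen, monovalent) → 0 H
  atom 10: C, bond orders sum to 4 (valence 4) → 0 H
  atom 11: O, bond orders sum to 2 (valence 2) → 0 H
  atom 12: O, bond orders sum to 1 (valence 2) → 1 H
Totals → C:6, H:2, Cl:2, O:3, S:1.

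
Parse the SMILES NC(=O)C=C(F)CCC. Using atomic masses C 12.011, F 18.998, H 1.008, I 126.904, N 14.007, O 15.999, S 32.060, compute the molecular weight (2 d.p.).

131.15 g/mol

First, the molecular formula is C6H10FNO (counting implicit H from valence).
  C: 6 × 12.011 = 72.066
  F: 1 × 18.998 = 18.998
  H: 10 × 1.008 = 10.080
  N: 1 × 14.007 = 14.007
  O: 1 × 15.999 = 15.999
Sum: 6×12.011 + 1×18.998 + 10×1.008 + 1×14.007 + 1×15.999 = 131.150 → 131.15 g/mol.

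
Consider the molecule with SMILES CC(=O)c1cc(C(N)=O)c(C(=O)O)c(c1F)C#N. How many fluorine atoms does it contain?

Scan the SMILES for F atoms (remember two-letter symbols like Cl and Br are single atoms).
Fluorine count: 1.

1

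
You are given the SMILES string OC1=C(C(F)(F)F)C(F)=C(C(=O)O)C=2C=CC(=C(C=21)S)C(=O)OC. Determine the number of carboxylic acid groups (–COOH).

The carboxylic acid motif appears at heavy-atom position 11 in the SMILES.
Other groups present: 1 ester, 1 hydroxyl, 1 thiol.
Carboxylic acid count: 1.

1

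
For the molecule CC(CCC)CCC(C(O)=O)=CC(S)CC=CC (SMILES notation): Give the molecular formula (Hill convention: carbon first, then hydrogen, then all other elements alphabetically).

Walk through each heavy atom and fill implicit hydrogens from standard valence (C 4, N 3, O 2, S 2, halogen 1):
  atom 1: C, bond orders sum to 1 (valence 4) → 3 H
  atom 2: C, bond orders sum to 3 (valence 4) → 1 H
  atom 3: C, bond orders sum to 2 (valence 4) → 2 H
  atom 4: C, bond orders sum to 2 (valence 4) → 2 H
  atom 5: C, bond orders sum to 1 (valence 4) → 3 H
  atom 6: C, bond orders sum to 2 (valence 4) → 2 H
  atom 7: C, bond orders sum to 2 (valence 4) → 2 H
  atom 8: C, bond orders sum to 4 (valence 4) → 0 H
  atom 9: C, bond orders sum to 4 (valence 4) → 0 H
  atom 10: O, bond orders sum to 1 (valence 2) → 1 H
  atom 11: O, bond orders sum to 2 (valence 2) → 0 H
  atom 12: C, bond orders sum to 3 (valence 4) → 1 H
  atom 13: C, bond orders sum to 3 (valence 4) → 1 H
  atom 14: S, bond orders sum to 1 (valence 2) → 1 H
  atom 15: C, bond orders sum to 2 (valence 4) → 2 H
  atom 16: C, bond orders sum to 3 (valence 4) → 1 H
  atom 17: C, bond orders sum to 3 (valence 4) → 1 H
  atom 18: C, bond orders sum to 1 (valence 4) → 3 H
Totals → C:15, H:26, O:2, S:1.

C15H26O2S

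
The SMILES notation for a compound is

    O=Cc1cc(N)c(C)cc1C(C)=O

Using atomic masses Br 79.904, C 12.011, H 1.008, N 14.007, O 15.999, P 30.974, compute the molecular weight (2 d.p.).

177.20 g/mol

First, the molecular formula is C10H11NO2 (counting implicit H from valence).
  C: 10 × 12.011 = 120.110
  H: 11 × 1.008 = 11.088
  N: 1 × 14.007 = 14.007
  O: 2 × 15.999 = 31.998
Sum: 10×12.011 + 11×1.008 + 1×14.007 + 2×15.999 = 177.203 → 177.20 g/mol.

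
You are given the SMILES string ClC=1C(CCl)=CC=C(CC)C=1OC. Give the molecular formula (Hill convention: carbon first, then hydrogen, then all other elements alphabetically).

Walk through each heavy atom and fill implicit hydrogens from standard valence (C 4, N 3, O 2, S 2, halogen 1):
  atom 1: Cl (halogen, monovalent) → 0 H
  atom 2: C, bond orders sum to 4 (valence 4) → 0 H
  atom 3: C, bond orders sum to 4 (valence 4) → 0 H
  atom 4: C, bond orders sum to 2 (valence 4) → 2 H
  atom 5: Cl (halogen, monovalent) → 0 H
  atom 6: C, bond orders sum to 3 (valence 4) → 1 H
  atom 7: C, bond orders sum to 3 (valence 4) → 1 H
  atom 8: C, bond orders sum to 4 (valence 4) → 0 H
  atom 9: C, bond orders sum to 2 (valence 4) → 2 H
  atom 10: C, bond orders sum to 1 (valence 4) → 3 H
  atom 11: C, bond orders sum to 4 (valence 4) → 0 H
  atom 12: O, bond orders sum to 2 (valence 2) → 0 H
  atom 13: C, bond orders sum to 1 (valence 4) → 3 H
Totals → C:10, H:12, Cl:2, O:1.
In Hill order: C10H12Cl2O.

C10H12Cl2O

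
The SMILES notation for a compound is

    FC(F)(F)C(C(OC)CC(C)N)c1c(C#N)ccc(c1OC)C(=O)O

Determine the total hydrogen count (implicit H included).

19

Walk through each heavy atom and fill implicit hydrogens from standard valence (C 4, N 3, O 2, S 2, halogen 1); for lowercase aromatic atoms, an aromatic c carries 1 H when it has two neighbours and 0 H with three, and aromatic n carries 0 H:
  atom 1: F (halogen, monovalent) → 0 H
  atom 2: C, bond orders sum to 4 (valence 4) → 0 H
  atom 3: F (halogen, monovalent) → 0 H
  atom 4: F (halogen, monovalent) → 0 H
  atom 5: C, bond orders sum to 3 (valence 4) → 1 H
  atom 6: C, bond orders sum to 3 (valence 4) → 1 H
  atom 7: O, bond orders sum to 2 (valence 2) → 0 H
  atom 8: C, bond orders sum to 1 (valence 4) → 3 H
  atom 9: C, bond orders sum to 2 (valence 4) → 2 H
  atom 10: C, bond orders sum to 3 (valence 4) → 1 H
  atom 11: C, bond orders sum to 1 (valence 4) → 3 H
  atom 12: N, bond orders sum to 1 (valence 3) → 2 H
  atom 13: aromatic c, 3 neighbours → 0 H
  atom 14: aromatic c, 3 neighbours → 0 H
  atom 15: C, bond orders sum to 4 (valence 4) → 0 H
  atom 16: N, bond orders sum to 3 (valence 3) → 0 H
  atom 17: aromatic c, 2 neighbours → 1 H
  atom 18: aromatic c, 2 neighbours → 1 H
  atom 19: aromatic c, 3 neighbours → 0 H
  atom 20: aromatic c, 3 neighbours → 0 H
  atom 21: O, bond orders sum to 2 (valence 2) → 0 H
  atom 22: C, bond orders sum to 1 (valence 4) → 3 H
  atom 23: C, bond orders sum to 4 (valence 4) → 0 H
  atom 24: O, bond orders sum to 2 (valence 2) → 0 H
  atom 25: O, bond orders sum to 1 (valence 2) → 1 H
Total hydrogens: 19.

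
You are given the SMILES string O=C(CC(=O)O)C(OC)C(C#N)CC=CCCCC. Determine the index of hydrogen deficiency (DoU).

5

Molecular formula: C14H21NO4.
DoU = (2C + 2 + N − H − X) / 2, where X is the halogen count and O/S are ignored.
    = (2·14 + 2 + 1 − 21 − 0) / 2 = 10 / 2 = 5.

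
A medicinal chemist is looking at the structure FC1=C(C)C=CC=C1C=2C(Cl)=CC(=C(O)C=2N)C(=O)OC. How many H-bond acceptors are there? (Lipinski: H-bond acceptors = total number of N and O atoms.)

4

N atoms: 1; O atoms: 3.
Lipinski HBA = 1 + 3 = 4.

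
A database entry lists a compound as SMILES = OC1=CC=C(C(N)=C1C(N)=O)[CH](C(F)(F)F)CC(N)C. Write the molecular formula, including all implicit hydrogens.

C12H16F3N3O2

Walk through each heavy atom and fill implicit hydrogens from standard valence (C 4, N 3, O 2, S 2, halogen 1):
  atom 1: O, bond orders sum to 1 (valence 2) → 1 H
  atom 2: C, bond orders sum to 4 (valence 4) → 0 H
  atom 3: C, bond orders sum to 3 (valence 4) → 1 H
  atom 4: C, bond orders sum to 3 (valence 4) → 1 H
  atom 5: C, bond orders sum to 4 (valence 4) → 0 H
  atom 6: C, bond orders sum to 4 (valence 4) → 0 H
  atom 7: N, bond orders sum to 1 (valence 3) → 2 H
  atom 8: C, bond orders sum to 4 (valence 4) → 0 H
  atom 9: C, bond orders sum to 4 (valence 4) → 0 H
  atom 10: N, bond orders sum to 1 (valence 3) → 2 H
  atom 11: O, bond orders sum to 2 (valence 2) → 0 H
  atom 12: C with explicit H count 1
  atom 13: C, bond orders sum to 4 (valence 4) → 0 H
  atom 14: F (halogen, monovalent) → 0 H
  atom 15: F (halogen, monovalent) → 0 H
  atom 16: F (halogen, monovalent) → 0 H
  atom 17: C, bond orders sum to 2 (valence 4) → 2 H
  atom 18: C, bond orders sum to 3 (valence 4) → 1 H
  atom 19: N, bond orders sum to 1 (valence 3) → 2 H
  atom 20: C, bond orders sum to 1 (valence 4) → 3 H
Totals → C:12, H:16, F:3, N:3, O:2.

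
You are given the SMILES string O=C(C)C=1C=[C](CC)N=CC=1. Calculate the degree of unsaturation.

5

Degree of unsaturation = (number of rings) + (number of π bonds).
Ring closures in the SMILES: 1.
π bonds: 4 double bonds (each 1 DoU) → 4 DoU from unsaturation.
Total DoU = 1 + 4 = 5.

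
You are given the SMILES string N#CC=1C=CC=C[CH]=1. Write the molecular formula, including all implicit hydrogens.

C7H5N

Walk through each heavy atom and fill implicit hydrogens from standard valence (C 4, N 3, O 2, S 2, halogen 1):
  atom 1: N, bond orders sum to 3 (valence 3) → 0 H
  atom 2: C, bond orders sum to 4 (valence 4) → 0 H
  atom 3: C, bond orders sum to 4 (valence 4) → 0 H
  atom 4: C, bond orders sum to 3 (valence 4) → 1 H
  atom 5: C, bond orders sum to 3 (valence 4) → 1 H
  atom 6: C, bond orders sum to 3 (valence 4) → 1 H
  atom 7: C, bond orders sum to 3 (valence 4) → 1 H
  atom 8: C with explicit H count 1
Totals → C:7, H:5, N:1.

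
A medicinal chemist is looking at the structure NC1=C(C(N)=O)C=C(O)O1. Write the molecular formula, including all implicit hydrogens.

C5H6N2O3

Walk through each heavy atom and fill implicit hydrogens from standard valence (C 4, N 3, O 2, S 2, halogen 1):
  atom 1: N, bond orders sum to 1 (valence 3) → 2 H
  atom 2: C, bond orders sum to 4 (valence 4) → 0 H
  atom 3: C, bond orders sum to 4 (valence 4) → 0 H
  atom 4: C, bond orders sum to 4 (valence 4) → 0 H
  atom 5: N, bond orders sum to 1 (valence 3) → 2 H
  atom 6: O, bond orders sum to 2 (valence 2) → 0 H
  atom 7: C, bond orders sum to 3 (valence 4) → 1 H
  atom 8: C, bond orders sum to 4 (valence 4) → 0 H
  atom 9: O, bond orders sum to 1 (valence 2) → 1 H
  atom 10: O, bond orders sum to 2 (valence 2) → 0 H
Totals → C:5, H:6, N:2, O:3.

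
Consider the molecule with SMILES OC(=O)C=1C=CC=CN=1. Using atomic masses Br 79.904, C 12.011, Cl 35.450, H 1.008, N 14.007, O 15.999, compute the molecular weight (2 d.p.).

First, the molecular formula is C6H5NO2 (counting implicit H from valence).
  C: 6 × 12.011 = 72.066
  H: 5 × 1.008 = 5.040
  N: 1 × 14.007 = 14.007
  O: 2 × 15.999 = 31.998
Sum: 6×12.011 + 5×1.008 + 1×14.007 + 2×15.999 = 123.111 → 123.11 g/mol.

123.11 g/mol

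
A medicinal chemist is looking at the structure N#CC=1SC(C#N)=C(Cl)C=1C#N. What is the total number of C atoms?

Count every carbon token in the SMILES (each C, including those in ring-closure positions and inside branches).
Carbon count: 7.

7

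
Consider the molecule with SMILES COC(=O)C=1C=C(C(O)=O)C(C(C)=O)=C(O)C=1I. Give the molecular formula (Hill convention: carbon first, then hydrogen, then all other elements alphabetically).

Walk through each heavy atom and fill implicit hydrogens from standard valence (C 4, N 3, O 2, S 2, halogen 1):
  atom 1: C, bond orders sum to 1 (valence 4) → 3 H
  atom 2: O, bond orders sum to 2 (valence 2) → 0 H
  atom 3: C, bond orders sum to 4 (valence 4) → 0 H
  atom 4: O, bond orders sum to 2 (valence 2) → 0 H
  atom 5: C, bond orders sum to 4 (valence 4) → 0 H
  atom 6: C, bond orders sum to 3 (valence 4) → 1 H
  atom 7: C, bond orders sum to 4 (valence 4) → 0 H
  atom 8: C, bond orders sum to 4 (valence 4) → 0 H
  atom 9: O, bond orders sum to 1 (valence 2) → 1 H
  atom 10: O, bond orders sum to 2 (valence 2) → 0 H
  atom 11: C, bond orders sum to 4 (valence 4) → 0 H
  atom 12: C, bond orders sum to 4 (valence 4) → 0 H
  atom 13: C, bond orders sum to 1 (valence 4) → 3 H
  atom 14: O, bond orders sum to 2 (valence 2) → 0 H
  atom 15: C, bond orders sum to 4 (valence 4) → 0 H
  atom 16: O, bond orders sum to 1 (valence 2) → 1 H
  atom 17: C, bond orders sum to 4 (valence 4) → 0 H
  atom 18: I (halogen, monovalent) → 0 H
Totals → C:11, H:9, I:1, O:6.

C11H9IO6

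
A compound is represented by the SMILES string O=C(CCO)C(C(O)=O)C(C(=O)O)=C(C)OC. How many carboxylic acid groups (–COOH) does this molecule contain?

The carboxylic acid motif appears at heavy-atom positions 7, 11 in the SMILES.
Other groups present: 1 alkene, 1 ether, 1 hydroxyl, 1 ketone.
Carboxylic acid count: 2.

2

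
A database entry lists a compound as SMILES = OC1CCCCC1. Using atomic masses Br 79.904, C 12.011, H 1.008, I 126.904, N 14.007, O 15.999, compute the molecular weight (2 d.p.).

100.16 g/mol

First, the molecular formula is C6H12O (counting implicit H from valence).
  C: 6 × 12.011 = 72.066
  H: 12 × 1.008 = 12.096
  O: 1 × 15.999 = 15.999
Sum: 6×12.011 + 12×1.008 + 1×15.999 = 100.161 → 100.16 g/mol.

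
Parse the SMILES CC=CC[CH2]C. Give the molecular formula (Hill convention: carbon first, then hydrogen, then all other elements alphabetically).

C6H12

Walk through each heavy atom and fill implicit hydrogens from standard valence (C 4, N 3, O 2, S 2, halogen 1):
  atom 1: C, bond orders sum to 1 (valence 4) → 3 H
  atom 2: C, bond orders sum to 3 (valence 4) → 1 H
  atom 3: C, bond orders sum to 3 (valence 4) → 1 H
  atom 4: C, bond orders sum to 2 (valence 4) → 2 H
  atom 5: C with explicit H count 2
  atom 6: C, bond orders sum to 1 (valence 4) → 3 H
Totals → C:6, H:12.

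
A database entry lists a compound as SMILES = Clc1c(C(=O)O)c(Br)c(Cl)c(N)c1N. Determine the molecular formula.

Walk through each heavy atom and fill implicit hydrogens from standard valence (C 4, N 3, O 2, S 2, halogen 1); for lowercase aromatic atoms, an aromatic c carries 1 H when it has two neighbours and 0 H with three, and aromatic n carries 0 H:
  atom 1: Cl (halogen, monovalent) → 0 H
  atom 2: aromatic c, 3 neighbours → 0 H
  atom 3: aromatic c, 3 neighbours → 0 H
  atom 4: C, bond orders sum to 4 (valence 4) → 0 H
  atom 5: O, bond orders sum to 2 (valence 2) → 0 H
  atom 6: O, bond orders sum to 1 (valence 2) → 1 H
  atom 7: aromatic c, 3 neighbours → 0 H
  atom 8: Br (halogen, monovalent) → 0 H
  atom 9: aromatic c, 3 neighbours → 0 H
  atom 10: Cl (halogen, monovalent) → 0 H
  atom 11: aromatic c, 3 neighbours → 0 H
  atom 12: N, bond orders sum to 1 (valence 3) → 2 H
  atom 13: aromatic c, 3 neighbours → 0 H
  atom 14: N, bond orders sum to 1 (valence 3) → 2 H
Totals → C:7, H:5, Br:1, Cl:2, N:2, O:2.
In Hill order: C7H5BrCl2N2O2.

C7H5BrCl2N2O2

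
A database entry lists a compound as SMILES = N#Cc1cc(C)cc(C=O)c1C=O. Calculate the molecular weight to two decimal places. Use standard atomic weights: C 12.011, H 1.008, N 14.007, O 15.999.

First, the molecular formula is C10H7NO2 (counting implicit H from valence).
  C: 10 × 12.011 = 120.110
  H: 7 × 1.008 = 7.056
  N: 1 × 14.007 = 14.007
  O: 2 × 15.999 = 31.998
Sum: 10×12.011 + 7×1.008 + 1×14.007 + 2×15.999 = 173.171 → 173.17 g/mol.

173.17 g/mol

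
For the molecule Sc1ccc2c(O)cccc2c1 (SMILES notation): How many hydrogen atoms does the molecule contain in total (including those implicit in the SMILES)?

8

Walk through each heavy atom and fill implicit hydrogens from standard valence (C 4, N 3, O 2, S 2, halogen 1); for lowercase aromatic atoms, an aromatic c carries 1 H when it has two neighbours and 0 H with three, and aromatic n carries 0 H:
  atom 1: S, bond orders sum to 1 (valence 2) → 1 H
  atom 2: aromatic c, 3 neighbours → 0 H
  atom 3: aromatic c, 2 neighbours → 1 H
  atom 4: aromatic c, 2 neighbours → 1 H
  atom 5: aromatic c, 3 neighbours → 0 H
  atom 6: aromatic c, 3 neighbours → 0 H
  atom 7: O, bond orders sum to 1 (valence 2) → 1 H
  atom 8: aromatic c, 2 neighbours → 1 H
  atom 9: aromatic c, 2 neighbours → 1 H
  atom 10: aromatic c, 2 neighbours → 1 H
  atom 11: aromatic c, 3 neighbours → 0 H
  atom 12: aromatic c, 2 neighbours → 1 H
Total hydrogens: 8.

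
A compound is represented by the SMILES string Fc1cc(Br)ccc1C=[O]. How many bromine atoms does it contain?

Scan the SMILES for Br atoms (remember two-letter symbols like Cl and Br are single atoms).
Bromine count: 1.

1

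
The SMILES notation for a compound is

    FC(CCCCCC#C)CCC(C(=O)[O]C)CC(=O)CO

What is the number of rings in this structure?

In SMILES, each pair of matching ring-closure digits denotes one ring-closing bond; the number of such bonds equals the number of independent rings.
Ring-closure bonds here: 0.

0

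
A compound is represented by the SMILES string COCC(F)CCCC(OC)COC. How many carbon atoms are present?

10

Count every carbon token in the SMILES (each C, including those in ring-closure positions and inside branches).
Carbon count: 10.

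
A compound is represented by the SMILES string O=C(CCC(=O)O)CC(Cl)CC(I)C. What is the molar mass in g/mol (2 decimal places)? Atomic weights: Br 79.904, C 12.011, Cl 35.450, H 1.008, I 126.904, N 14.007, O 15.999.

332.56 g/mol

First, the molecular formula is C9H14ClIO3 (counting implicit H from valence).
  C: 9 × 12.011 = 108.099
  Cl: 1 × 35.450 = 35.450
  H: 14 × 1.008 = 14.112
  I: 1 × 126.904 = 126.904
  O: 3 × 15.999 = 47.997
Sum: 9×12.011 + 1×35.450 + 14×1.008 + 1×126.904 + 3×15.999 = 332.562 → 332.56 g/mol.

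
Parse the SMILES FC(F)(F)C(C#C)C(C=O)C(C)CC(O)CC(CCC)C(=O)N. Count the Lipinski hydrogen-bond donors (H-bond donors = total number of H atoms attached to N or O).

Donors: find every N or O and count the H atoms it carries.
  atom 10 (O): bond orders sum to 2 → 0 H
  atom 15 (O): bond orders sum to 1 → 1 H
  atom 22 (O): bond orders sum to 2 → 0 H
  atom 23 (N): bond orders sum to 1 → 2 H
Lipinski HBD = 3.

3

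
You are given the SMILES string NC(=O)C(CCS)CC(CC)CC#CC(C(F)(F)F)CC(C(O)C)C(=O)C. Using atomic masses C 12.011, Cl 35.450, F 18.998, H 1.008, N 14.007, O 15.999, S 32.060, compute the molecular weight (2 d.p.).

First, the molecular formula is C19H30F3NO3S (counting implicit H from valence).
  C: 19 × 12.011 = 228.209
  F: 3 × 18.998 = 56.994
  H: 30 × 1.008 = 30.240
  N: 1 × 14.007 = 14.007
  O: 3 × 15.999 = 47.997
  S: 1 × 32.060 = 32.060
Sum: 19×12.011 + 3×18.998 + 30×1.008 + 1×14.007 + 3×15.999 + 1×32.060 = 409.507 → 409.51 g/mol.

409.51 g/mol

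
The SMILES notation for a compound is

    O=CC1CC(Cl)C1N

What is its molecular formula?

C5H8ClNO

Walk through each heavy atom and fill implicit hydrogens from standard valence (C 4, N 3, O 2, S 2, halogen 1):
  atom 1: O, bond orders sum to 2 (valence 2) → 0 H
  atom 2: C, bond orders sum to 3 (valence 4) → 1 H
  atom 3: C, bond orders sum to 3 (valence 4) → 1 H
  atom 4: C, bond orders sum to 2 (valence 4) → 2 H
  atom 5: C, bond orders sum to 3 (valence 4) → 1 H
  atom 6: Cl (halogen, monovalent) → 0 H
  atom 7: C, bond orders sum to 3 (valence 4) → 1 H
  atom 8: N, bond orders sum to 1 (valence 3) → 2 H
Totals → C:5, H:8, Cl:1, N:1, O:1.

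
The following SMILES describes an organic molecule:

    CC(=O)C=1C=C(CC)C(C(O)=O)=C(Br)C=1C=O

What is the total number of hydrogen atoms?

Walk through each heavy atom and fill implicit hydrogens from standard valence (C 4, N 3, O 2, S 2, halogen 1):
  atom 1: C, bond orders sum to 1 (valence 4) → 3 H
  atom 2: C, bond orders sum to 4 (valence 4) → 0 H
  atom 3: O, bond orders sum to 2 (valence 2) → 0 H
  atom 4: C, bond orders sum to 4 (valence 4) → 0 H
  atom 5: C, bond orders sum to 3 (valence 4) → 1 H
  atom 6: C, bond orders sum to 4 (valence 4) → 0 H
  atom 7: C, bond orders sum to 2 (valence 4) → 2 H
  atom 8: C, bond orders sum to 1 (valence 4) → 3 H
  atom 9: C, bond orders sum to 4 (valence 4) → 0 H
  atom 10: C, bond orders sum to 4 (valence 4) → 0 H
  atom 11: O, bond orders sum to 1 (valence 2) → 1 H
  atom 12: O, bond orders sum to 2 (valence 2) → 0 H
  atom 13: C, bond orders sum to 4 (valence 4) → 0 H
  atom 14: Br (halogen, monovalent) → 0 H
  atom 15: C, bond orders sum to 4 (valence 4) → 0 H
  atom 16: C, bond orders sum to 3 (valence 4) → 1 H
  atom 17: O, bond orders sum to 2 (valence 2) → 0 H
Total hydrogens: 11.

11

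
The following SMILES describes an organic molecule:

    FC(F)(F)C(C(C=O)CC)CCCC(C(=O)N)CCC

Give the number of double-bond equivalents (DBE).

2

Degree of unsaturation = (number of rings) + (number of π bonds).
Ring closures in the SMILES: 0.
π bonds: 2 double bonds (each 1 DoU) → 2 DoU from unsaturation.
Total DoU = 0 + 2 = 2.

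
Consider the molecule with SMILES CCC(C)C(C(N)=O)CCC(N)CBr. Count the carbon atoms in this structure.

10

Count every carbon token in the SMILES (each C, including those in ring-closure positions and inside branches).
Carbon count: 10.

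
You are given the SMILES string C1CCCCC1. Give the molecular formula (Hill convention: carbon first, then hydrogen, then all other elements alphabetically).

C6H12

Walk through each heavy atom and fill implicit hydrogens from standard valence (C 4, N 3, O 2, S 2, halogen 1):
  atom 1: C, bond orders sum to 2 (valence 4) → 2 H
  atom 2: C, bond orders sum to 2 (valence 4) → 2 H
  atom 3: C, bond orders sum to 2 (valence 4) → 2 H
  atom 4: C, bond orders sum to 2 (valence 4) → 2 H
  atom 5: C, bond orders sum to 2 (valence 4) → 2 H
  atom 6: C, bond orders sum to 2 (valence 4) → 2 H
Totals → C:6, H:12.
In Hill order: C6H12.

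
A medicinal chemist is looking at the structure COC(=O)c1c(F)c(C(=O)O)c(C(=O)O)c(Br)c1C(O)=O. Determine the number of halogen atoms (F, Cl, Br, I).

2

Halogen atoms appear at heavy-atom positions 7, 17 (1×Br, 1×F).
Other groups present: 3 carboxylic acid, 1 ester.
Halogen count: 2.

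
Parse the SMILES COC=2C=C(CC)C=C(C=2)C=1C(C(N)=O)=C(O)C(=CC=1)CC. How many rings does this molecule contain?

In SMILES, each pair of matching ring-closure digits denotes one ring-closing bond; the number of such bonds equals the number of independent rings.
Ring-closure bonds here: 2.

2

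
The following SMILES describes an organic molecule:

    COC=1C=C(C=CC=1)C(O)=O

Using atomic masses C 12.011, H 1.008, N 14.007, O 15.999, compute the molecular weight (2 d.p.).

First, the molecular formula is C8H8O3 (counting implicit H from valence).
  C: 8 × 12.011 = 96.088
  H: 8 × 1.008 = 8.064
  O: 3 × 15.999 = 47.997
Sum: 8×12.011 + 8×1.008 + 3×15.999 = 152.149 → 152.15 g/mol.

152.15 g/mol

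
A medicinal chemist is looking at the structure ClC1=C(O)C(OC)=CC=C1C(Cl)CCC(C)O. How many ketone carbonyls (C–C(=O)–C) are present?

0

Scan the SMILES for the ketone motif — none present.
Groups that are present: 1 ether, 2 hydroxyl.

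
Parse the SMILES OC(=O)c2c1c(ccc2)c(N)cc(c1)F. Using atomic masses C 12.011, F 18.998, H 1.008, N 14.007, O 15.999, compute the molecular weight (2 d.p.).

First, the molecular formula is C11H8FNO2 (counting implicit H from valence).
  C: 11 × 12.011 = 132.121
  F: 1 × 18.998 = 18.998
  H: 8 × 1.008 = 8.064
  N: 1 × 14.007 = 14.007
  O: 2 × 15.999 = 31.998
Sum: 11×12.011 + 1×18.998 + 8×1.008 + 1×14.007 + 2×15.999 = 205.188 → 205.19 g/mol.

205.19 g/mol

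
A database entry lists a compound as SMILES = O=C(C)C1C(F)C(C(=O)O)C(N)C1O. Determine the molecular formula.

C8H12FNO4

Walk through each heavy atom and fill implicit hydrogens from standard valence (C 4, N 3, O 2, S 2, halogen 1):
  atom 1: O, bond orders sum to 2 (valence 2) → 0 H
  atom 2: C, bond orders sum to 4 (valence 4) → 0 H
  atom 3: C, bond orders sum to 1 (valence 4) → 3 H
  atom 4: C, bond orders sum to 3 (valence 4) → 1 H
  atom 5: C, bond orders sum to 3 (valence 4) → 1 H
  atom 6: F (halogen, monovalent) → 0 H
  atom 7: C, bond orders sum to 3 (valence 4) → 1 H
  atom 8: C, bond orders sum to 4 (valence 4) → 0 H
  atom 9: O, bond orders sum to 2 (valence 2) → 0 H
  atom 10: O, bond orders sum to 1 (valence 2) → 1 H
  atom 11: C, bond orders sum to 3 (valence 4) → 1 H
  atom 12: N, bond orders sum to 1 (valence 3) → 2 H
  atom 13: C, bond orders sum to 3 (valence 4) → 1 H
  atom 14: O, bond orders sum to 1 (valence 2) → 1 H
Totals → C:8, H:12, F:1, N:1, O:4.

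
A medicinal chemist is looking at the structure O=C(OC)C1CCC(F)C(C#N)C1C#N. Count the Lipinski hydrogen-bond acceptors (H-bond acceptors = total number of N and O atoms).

4

N atoms: 2; O atoms: 2.
Lipinski HBA = 2 + 2 = 4.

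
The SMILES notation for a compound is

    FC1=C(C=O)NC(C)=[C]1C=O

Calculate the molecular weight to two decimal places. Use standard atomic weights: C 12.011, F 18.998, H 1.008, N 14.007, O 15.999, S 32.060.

First, the molecular formula is C7H6FNO2 (counting implicit H from valence).
  C: 7 × 12.011 = 84.077
  F: 1 × 18.998 = 18.998
  H: 6 × 1.008 = 6.048
  N: 1 × 14.007 = 14.007
  O: 2 × 15.999 = 31.998
Sum: 7×12.011 + 1×18.998 + 6×1.008 + 1×14.007 + 2×15.999 = 155.128 → 155.13 g/mol.

155.13 g/mol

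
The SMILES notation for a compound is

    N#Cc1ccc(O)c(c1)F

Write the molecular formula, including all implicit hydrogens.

Walk through each heavy atom and fill implicit hydrogens from standard valence (C 4, N 3, O 2, S 2, halogen 1); for lowercase aromatic atoms, an aromatic c carries 1 H when it has two neighbours and 0 H with three, and aromatic n carries 0 H:
  atom 1: N, bond orders sum to 3 (valence 3) → 0 H
  atom 2: C, bond orders sum to 4 (valence 4) → 0 H
  atom 3: aromatic c, 3 neighbours → 0 H
  atom 4: aromatic c, 2 neighbours → 1 H
  atom 5: aromatic c, 2 neighbours → 1 H
  atom 6: aromatic c, 3 neighbours → 0 H
  atom 7: O, bond orders sum to 1 (valence 2) → 1 H
  atom 8: aromatic c, 3 neighbours → 0 H
  atom 9: aromatic c, 2 neighbours → 1 H
  atom 10: F (halogen, monovalent) → 0 H
Totals → C:7, H:4, F:1, N:1, O:1.
In Hill order: C7H4FNO.

C7H4FNO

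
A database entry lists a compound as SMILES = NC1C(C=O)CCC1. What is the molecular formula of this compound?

C6H11NO

Walk through each heavy atom and fill implicit hydrogens from standard valence (C 4, N 3, O 2, S 2, halogen 1):
  atom 1: N, bond orders sum to 1 (valence 3) → 2 H
  atom 2: C, bond orders sum to 3 (valence 4) → 1 H
  atom 3: C, bond orders sum to 3 (valence 4) → 1 H
  atom 4: C, bond orders sum to 3 (valence 4) → 1 H
  atom 5: O, bond orders sum to 2 (valence 2) → 0 H
  atom 6: C, bond orders sum to 2 (valence 4) → 2 H
  atom 7: C, bond orders sum to 2 (valence 4) → 2 H
  atom 8: C, bond orders sum to 2 (valence 4) → 2 H
Totals → C:6, H:11, N:1, O:1.
In Hill order: C6H11NO.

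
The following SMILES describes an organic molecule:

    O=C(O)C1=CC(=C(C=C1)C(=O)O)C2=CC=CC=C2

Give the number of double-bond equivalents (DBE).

Degree of unsaturation = (number of rings) + (number of π bonds).
Ring closures in the SMILES: 2.
π bonds: 8 double bonds (each 1 DoU) → 8 DoU from unsaturation.
Total DoU = 2 + 8 = 10.

10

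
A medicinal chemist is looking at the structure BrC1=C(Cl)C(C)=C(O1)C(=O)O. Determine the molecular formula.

Walk through each heavy atom and fill implicit hydrogens from standard valence (C 4, N 3, O 2, S 2, halogen 1):
  atom 1: Br (halogen, monovalent) → 0 H
  atom 2: C, bond orders sum to 4 (valence 4) → 0 H
  atom 3: C, bond orders sum to 4 (valence 4) → 0 H
  atom 4: Cl (halogen, monovalent) → 0 H
  atom 5: C, bond orders sum to 4 (valence 4) → 0 H
  atom 6: C, bond orders sum to 1 (valence 4) → 3 H
  atom 7: C, bond orders sum to 4 (valence 4) → 0 H
  atom 8: O, bond orders sum to 2 (valence 2) → 0 H
  atom 9: C, bond orders sum to 4 (valence 4) → 0 H
  atom 10: O, bond orders sum to 2 (valence 2) → 0 H
  atom 11: O, bond orders sum to 1 (valence 2) → 1 H
Totals → C:6, H:4, Br:1, Cl:1, O:3.
In Hill order: C6H4BrClO3.

C6H4BrClO3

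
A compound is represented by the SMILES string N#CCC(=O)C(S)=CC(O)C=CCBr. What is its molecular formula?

C9H10BrNO2S

Walk through each heavy atom and fill implicit hydrogens from standard valence (C 4, N 3, O 2, S 2, halogen 1):
  atom 1: N, bond orders sum to 3 (valence 3) → 0 H
  atom 2: C, bond orders sum to 4 (valence 4) → 0 H
  atom 3: C, bond orders sum to 2 (valence 4) → 2 H
  atom 4: C, bond orders sum to 4 (valence 4) → 0 H
  atom 5: O, bond orders sum to 2 (valence 2) → 0 H
  atom 6: C, bond orders sum to 4 (valence 4) → 0 H
  atom 7: S, bond orders sum to 1 (valence 2) → 1 H
  atom 8: C, bond orders sum to 3 (valence 4) → 1 H
  atom 9: C, bond orders sum to 3 (valence 4) → 1 H
  atom 10: O, bond orders sum to 1 (valence 2) → 1 H
  atom 11: C, bond orders sum to 3 (valence 4) → 1 H
  atom 12: C, bond orders sum to 3 (valence 4) → 1 H
  atom 13: C, bond orders sum to 2 (valence 4) → 2 H
  atom 14: Br (halogen, monovalent) → 0 H
Totals → C:9, H:10, Br:1, N:1, O:2, S:1.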